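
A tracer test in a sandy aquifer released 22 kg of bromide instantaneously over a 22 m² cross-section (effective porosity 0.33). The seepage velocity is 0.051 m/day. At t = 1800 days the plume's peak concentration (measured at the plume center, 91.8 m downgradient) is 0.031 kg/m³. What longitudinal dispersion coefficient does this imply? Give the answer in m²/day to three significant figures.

0.422 m²/day

At the plume center C_max = M/(n_e·A·√(4πDt)), so D = M²/(4πt·(n_e·A·C_max)²).
n_e·A·C_max = 0.33 × 22 × 0.031 = 0.2251 kg/m.
D = 22²/(4π × 1800 × 0.2251²) = 0.422 m²/day.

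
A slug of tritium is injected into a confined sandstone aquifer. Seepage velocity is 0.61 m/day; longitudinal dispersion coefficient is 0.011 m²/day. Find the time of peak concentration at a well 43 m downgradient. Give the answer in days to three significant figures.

For the 1D instantaneous-source solution, setting ∂C/∂t = 0 at fixed x gives v²t² + 2Dt − x² = 0, so t = (√(D² + v²x²) − D)/v².
√(D² + v²x²) = √(0.011² + 0.61² × 43²) = 26.23; v² = 0.3721.
t = (26.23 − 0.011)/0.3721 = 70.5 days (vs. the pure-advection estimate x/v = 70.5 d).

70.5 days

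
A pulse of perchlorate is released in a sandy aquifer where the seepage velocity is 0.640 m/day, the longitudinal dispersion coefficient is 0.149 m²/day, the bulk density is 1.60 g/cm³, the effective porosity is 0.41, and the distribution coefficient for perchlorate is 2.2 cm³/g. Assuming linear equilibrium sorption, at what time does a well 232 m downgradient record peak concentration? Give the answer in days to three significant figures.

Retardation factor R = 1 + ρ_b·K_d/n = 1 + 1.60 × 2.2/0.41 = 9.585.
Sorption retards both mechanisms: v_R = v/R = 0.06677 m/day, D_R = D/R = 0.01555 m²/day.
Peak time from v_R²t² + 2D_R t − x² = 0: t = (√(D_R² + v_R²x²) − D_R)/v_R².
√(D_R² + v_R²x²) = √(0.01555² + 0.06677² × 232²) = 15.49; v_R² = 0.004458.
t = (15.49 − 0.01555)/0.004458 = 3470 days.

3470 days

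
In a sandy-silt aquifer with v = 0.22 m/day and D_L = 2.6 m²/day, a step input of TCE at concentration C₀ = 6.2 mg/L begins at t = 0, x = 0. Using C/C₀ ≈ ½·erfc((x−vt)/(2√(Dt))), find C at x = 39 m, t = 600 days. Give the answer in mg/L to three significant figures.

5.90 mg/L

For a continuous step input, C/C₀ ≈ ½·erfc((x−vt)/(2√(Dt))).
vt = 0.22 × 600 = 132 m and 2√(Dt) = 2√(2.6 × 600) = 78.99 m.
Argument (x−vt)/(2√(Dt)) = (39 − 132)/78.99 = -1.177; ½·erfc(-1.177) = 0.9520.
C = 6.2 × 0.9520 = 5.90 mg/L.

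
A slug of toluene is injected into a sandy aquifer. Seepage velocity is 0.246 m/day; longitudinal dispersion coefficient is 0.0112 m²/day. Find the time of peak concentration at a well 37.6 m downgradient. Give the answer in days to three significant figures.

For the 1D instantaneous-source solution, setting ∂C/∂t = 0 at fixed x gives v²t² + 2Dt − x² = 0, so t = (√(D² + v²x²) − D)/v².
√(D² + v²x²) = √(0.0112² + 0.246² × 37.6²) = 9.250; v² = 0.060516.
t = (9.250 − 0.0112)/0.060516 = 153 days (vs. the pure-advection estimate x/v = 153 d).

153 days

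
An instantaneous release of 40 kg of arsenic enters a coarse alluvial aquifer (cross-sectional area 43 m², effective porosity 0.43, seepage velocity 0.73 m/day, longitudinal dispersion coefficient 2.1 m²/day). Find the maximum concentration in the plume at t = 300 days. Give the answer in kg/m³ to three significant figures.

0.0243 kg/m³

The peak of an instantaneous 1D plume sits at x = vt; there the Gaussian factor is 1 and C_max = M/(n_e·A·√(4πDt)), where n_e·A is the pore area the mass is dissolved in.
√(4πDt) = √(4π × 2.1 × 300) = 88.98 m, so C_max = 40/(0.43 × 43 × 88.98) = 0.0243 kg/m³.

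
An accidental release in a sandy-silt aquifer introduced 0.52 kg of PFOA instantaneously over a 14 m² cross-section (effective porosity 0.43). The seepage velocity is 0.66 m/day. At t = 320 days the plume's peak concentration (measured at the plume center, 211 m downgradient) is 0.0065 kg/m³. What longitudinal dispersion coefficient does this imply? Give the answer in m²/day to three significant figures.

0.0439 m²/day

At the plume center C_max = M/(n_e·A·√(4πDt)), so D = M²/(4πt·(n_e·A·C_max)²).
n_e·A·C_max = 0.43 × 14 × 0.0065 = 0.03913 kg/m.
D = 0.52²/(4π × 320 × 0.03913²) = 0.0439 m²/day.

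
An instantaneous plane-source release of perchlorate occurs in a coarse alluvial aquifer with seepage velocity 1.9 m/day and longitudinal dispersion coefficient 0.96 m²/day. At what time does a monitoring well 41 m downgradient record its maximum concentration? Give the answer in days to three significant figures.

21.3 days

For the 1D instantaneous-source solution, setting ∂C/∂t = 0 at fixed x gives v²t² + 2Dt − x² = 0, so t = (√(D² + v²x²) − D)/v².
√(D² + v²x²) = √(0.96² + 1.9² × 41²) = 77.91; v² = 3.61.
t = (77.91 − 0.96)/3.61 = 21.3 days (vs. the pure-advection estimate x/v = 21.6 d).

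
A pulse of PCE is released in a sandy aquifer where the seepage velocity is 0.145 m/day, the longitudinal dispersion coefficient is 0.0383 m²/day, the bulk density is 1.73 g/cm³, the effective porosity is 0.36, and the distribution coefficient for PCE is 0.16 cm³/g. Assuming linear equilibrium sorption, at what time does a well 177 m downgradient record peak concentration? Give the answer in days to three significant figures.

2160 days

Retardation factor R = 1 + ρ_b·K_d/n = 1 + 1.73 × 0.16/0.36 = 1.769.
Sorption retards both mechanisms: v_R = v/R = 0.08197 m/day, D_R = D/R = 0.02165 m²/day.
Peak time from v_R²t² + 2D_R t − x² = 0: t = (√(D_R² + v_R²x²) − D_R)/v_R².
√(D_R² + v_R²x²) = √(0.02165² + 0.08197² × 177²) = 14.51; v_R² = 0.006719.
t = (14.51 − 0.02165)/0.006719 = 2160 days.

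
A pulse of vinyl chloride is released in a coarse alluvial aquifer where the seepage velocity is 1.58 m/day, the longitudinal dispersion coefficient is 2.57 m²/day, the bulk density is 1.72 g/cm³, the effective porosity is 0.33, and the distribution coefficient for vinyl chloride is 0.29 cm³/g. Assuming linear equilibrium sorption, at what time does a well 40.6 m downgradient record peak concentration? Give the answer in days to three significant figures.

Retardation factor R = 1 + ρ_b·K_d/n = 1 + 1.72 × 0.29/0.33 = 2.512.
Sorption retards both mechanisms: v_R = v/R = 0.6290 m/day, D_R = D/R = 1.023 m²/day.
Peak time from v_R²t² + 2D_R t − x² = 0: t = (√(D_R² + v_R²x²) − D_R)/v_R².
√(D_R² + v_R²x²) = √(1.023² + 0.6290² × 40.6²) = 25.56; v_R² = 0.3956.
t = (25.56 − 1.023)/0.3956 = 62.0 days.

62.0 days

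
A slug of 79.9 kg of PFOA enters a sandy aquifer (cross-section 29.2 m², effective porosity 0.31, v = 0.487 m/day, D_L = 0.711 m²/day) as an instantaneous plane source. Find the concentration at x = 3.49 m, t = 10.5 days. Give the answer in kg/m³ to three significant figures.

0.834 kg/m³

For an instantaneous plane source, C(x,t) = M/(n_e·A·√(4πDt)) · exp(−(x−vt)²/(4Dt)), with n_e·A the pore (flow) area.
Plume center vt = 0.487 × 10.5 = 5.1135 m, so the well at 3.49 m is 1.6235 m upgradient of the peak.
√(4πDt) = 9.686 m, giving peak height M/(n_e·A·√(4πDt)) = 79.9/(0.31 × 29.2 × 9.686) = 0.9113 kg/m³.
(x−vt)²/(4Dt) = (-1.6235)²/(4 × 0.711 × 10.5) = 0.08826; exp(−0.08826) = 0.9155.
C = 0.9113 × 0.9155 = 0.834 kg/m³.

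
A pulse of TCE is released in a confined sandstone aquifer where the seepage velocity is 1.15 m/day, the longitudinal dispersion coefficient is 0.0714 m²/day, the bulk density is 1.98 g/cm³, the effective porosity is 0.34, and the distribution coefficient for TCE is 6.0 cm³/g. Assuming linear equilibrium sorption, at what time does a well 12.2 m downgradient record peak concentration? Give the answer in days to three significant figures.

Retardation factor R = 1 + ρ_b·K_d/n = 1 + 1.98 × 6.0/0.34 = 35.94.
Sorption retards both mechanisms: v_R = v/R = 0.03200 m/day, D_R = D/R = 0.001987 m²/day.
Peak time from v_R²t² + 2D_R t − x² = 0: t = (√(D_R² + v_R²x²) − D_R)/v_R².
√(D_R² + v_R²x²) = √(0.001987² + 0.03200² × 12.2²) = 0.3904; v_R² = 0.001024.
t = (0.3904 − 0.001987)/0.001024 = 379 days.

379 days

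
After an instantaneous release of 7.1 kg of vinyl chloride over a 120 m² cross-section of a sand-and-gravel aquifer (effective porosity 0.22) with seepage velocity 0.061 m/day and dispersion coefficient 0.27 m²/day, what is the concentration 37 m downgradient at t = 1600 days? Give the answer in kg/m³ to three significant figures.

For an instantaneous plane source, C(x,t) = M/(n_e·A·√(4πDt)) · exp(−(x−vt)²/(4Dt)), with n_e·A the pore (flow) area.
Plume center vt = 0.061 × 1600 = 97.6 m, so the well at 37 m is 60.6 m upgradient of the peak.
√(4πDt) = 73.68 m, giving peak height M/(n_e·A·√(4πDt)) = 7.1/(0.22 × 120 × 73.68) = 0.003650 kg/m³.
(x−vt)²/(4Dt) = (-60.6)²/(4 × 0.27 × 1600) = 2.125; exp(−2.125) = 0.1194.
C = 0.003650 × 0.1194 = 0.000436 kg/m³.

0.000436 kg/m³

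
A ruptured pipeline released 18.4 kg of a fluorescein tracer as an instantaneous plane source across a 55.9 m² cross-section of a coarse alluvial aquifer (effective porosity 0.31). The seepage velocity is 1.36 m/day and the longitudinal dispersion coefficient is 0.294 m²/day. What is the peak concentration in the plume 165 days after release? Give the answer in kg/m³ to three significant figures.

0.0430 kg/m³

The peak of an instantaneous 1D plume sits at x = vt; there the Gaussian factor is 1 and C_max = M/(n_e·A·√(4πDt)), where n_e·A is the pore area the mass is dissolved in.
√(4πDt) = √(4π × 0.294 × 165) = 24.69 m, so C_max = 18.4/(0.31 × 55.9 × 24.69) = 0.0430 kg/m³.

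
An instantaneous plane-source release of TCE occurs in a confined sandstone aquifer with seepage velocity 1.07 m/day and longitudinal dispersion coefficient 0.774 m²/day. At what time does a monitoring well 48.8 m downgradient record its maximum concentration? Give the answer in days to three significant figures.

For the 1D instantaneous-source solution, setting ∂C/∂t = 0 at fixed x gives v²t² + 2Dt − x² = 0, so t = (√(D² + v²x²) − D)/v².
√(D² + v²x²) = √(0.774² + 1.07² × 48.8²) = 52.22; v² = 1.1449.
t = (52.22 − 0.774)/1.1449 = 44.9 days (vs. the pure-advection estimate x/v = 45.6 d).

44.9 days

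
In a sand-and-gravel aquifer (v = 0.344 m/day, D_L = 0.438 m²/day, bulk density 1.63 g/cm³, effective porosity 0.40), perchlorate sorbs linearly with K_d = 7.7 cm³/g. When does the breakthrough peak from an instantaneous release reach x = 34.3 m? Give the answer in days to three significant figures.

3110 days

Retardation factor R = 1 + ρ_b·K_d/n = 1 + 1.63 × 7.7/0.40 = 32.38.
Sorption retards both mechanisms: v_R = v/R = 0.01062 m/day, D_R = D/R = 0.01353 m²/day.
Peak time from v_R²t² + 2D_R t − x² = 0: t = (√(D_R² + v_R²x²) − D_R)/v_R².
√(D_R² + v_R²x²) = √(0.01353² + 0.01062² × 34.3²) = 0.3645; v_R² = 0.0001128.
t = (0.3645 − 0.01353)/0.0001128 = 3110 days.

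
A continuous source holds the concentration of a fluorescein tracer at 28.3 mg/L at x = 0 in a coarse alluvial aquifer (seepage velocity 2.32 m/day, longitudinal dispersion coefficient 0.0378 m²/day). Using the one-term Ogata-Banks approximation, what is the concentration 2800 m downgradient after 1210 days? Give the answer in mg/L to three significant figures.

21.9 mg/L

For a continuous step input, C/C₀ ≈ ½·erfc((x−vt)/(2√(Dt))).
vt = 2.32 × 1210 = 2807.2 m and 2√(Dt) = 2√(0.0378 × 1210) = 13.53 m.
Argument (x−vt)/(2√(Dt)) = (2800 − 2807.2)/13.53 = -0.5322; ½·erfc(-0.5322) = 0.7742.
C = 28.3 × 0.7742 = 21.9 mg/L.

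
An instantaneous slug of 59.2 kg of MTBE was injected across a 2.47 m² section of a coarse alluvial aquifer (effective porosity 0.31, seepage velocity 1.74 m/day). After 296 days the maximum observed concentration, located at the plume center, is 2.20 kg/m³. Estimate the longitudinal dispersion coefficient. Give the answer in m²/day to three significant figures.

0.332 m²/day

At the plume center C_max = M/(n_e·A·√(4πDt)), so D = M²/(4πt·(n_e·A·C_max)²).
n_e·A·C_max = 0.31 × 2.47 × 2.20 = 1.685 kg/m.
D = 59.2²/(4π × 296 × 1.685²) = 0.332 m²/day.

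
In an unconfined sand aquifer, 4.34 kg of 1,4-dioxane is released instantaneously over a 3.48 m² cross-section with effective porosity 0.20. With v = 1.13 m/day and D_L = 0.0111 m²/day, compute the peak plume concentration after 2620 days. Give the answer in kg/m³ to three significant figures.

The peak of an instantaneous 1D plume sits at x = vt; there the Gaussian factor is 1 and C_max = M/(n_e·A·√(4πDt)), where n_e·A is the pore area the mass is dissolved in.
√(4πDt) = √(4π × 0.0111 × 2620) = 19.12 m, so C_max = 4.34/(0.20 × 3.48 × 19.12) = 0.326 kg/m³.

0.326 kg/m³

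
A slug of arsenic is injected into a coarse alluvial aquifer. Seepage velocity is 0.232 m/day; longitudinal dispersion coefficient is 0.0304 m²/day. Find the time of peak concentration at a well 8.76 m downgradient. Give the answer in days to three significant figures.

37.2 days

For the 1D instantaneous-source solution, setting ∂C/∂t = 0 at fixed x gives v²t² + 2Dt − x² = 0, so t = (√(D² + v²x²) − D)/v².
√(D² + v²x²) = √(0.0304² + 0.232² × 8.76²) = 2.033; v² = 0.053824.
t = (2.033 − 0.0304)/0.053824 = 37.2 days (vs. the pure-advection estimate x/v = 37.8 d).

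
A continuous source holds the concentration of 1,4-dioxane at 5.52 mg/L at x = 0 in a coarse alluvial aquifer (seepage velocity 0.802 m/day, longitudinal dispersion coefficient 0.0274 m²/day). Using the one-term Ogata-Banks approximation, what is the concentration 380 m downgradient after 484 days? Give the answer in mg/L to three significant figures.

5.21 mg/L

For a continuous step input, C/C₀ ≈ ½·erfc((x−vt)/(2√(Dt))).
vt = 0.802 × 484 = 388.168 m and 2√(Dt) = 2√(0.0274 × 484) = 7.283 m.
Argument (x−vt)/(2√(Dt)) = (380 − 388.168)/7.283 = -1.122; ½·erfc(-1.122) = 0.9437.
C = 5.52 × 0.9437 = 5.21 mg/L.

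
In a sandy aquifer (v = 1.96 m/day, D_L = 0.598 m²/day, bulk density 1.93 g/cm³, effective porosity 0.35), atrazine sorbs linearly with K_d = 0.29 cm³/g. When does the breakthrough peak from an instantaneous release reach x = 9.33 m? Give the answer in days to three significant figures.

Retardation factor R = 1 + ρ_b·K_d/n = 1 + 1.93 × 0.29/0.35 = 2.599.
Sorption retards both mechanisms: v_R = v/R = 0.7541 m/day, D_R = D/R = 0.2301 m²/day.
Peak time from v_R²t² + 2D_R t − x² = 0: t = (√(D_R² + v_R²x²) − D_R)/v_R².
√(D_R² + v_R²x²) = √(0.2301² + 0.7541² × 9.33²) = 7.040; v_R² = 0.5687.
t = (7.040 − 0.2301)/0.5687 = 12.0 days.

12.0 days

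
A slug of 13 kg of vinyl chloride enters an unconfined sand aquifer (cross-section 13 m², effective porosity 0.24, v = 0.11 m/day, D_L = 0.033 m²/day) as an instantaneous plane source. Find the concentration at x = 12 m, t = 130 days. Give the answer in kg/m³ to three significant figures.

For an instantaneous plane source, C(x,t) = M/(n_e·A·√(4πDt)) · exp(−(x−vt)²/(4Dt)), with n_e·A the pore (flow) area.
Plume center vt = 0.11 × 130 = 14.3 m, so the well at 12 m is 2.3 m upgradient of the peak.
√(4πDt) = 7.342 m, giving peak height M/(n_e·A·√(4πDt)) = 13/(0.24 × 13 × 7.342) = 0.5675 kg/m³.
(x−vt)²/(4Dt) = (-2.3)²/(4 × 0.033 × 130) = 0.3083; exp(−0.3083) = 0.7347.
C = 0.5675 × 0.7347 = 0.417 kg/m³.

0.417 kg/m³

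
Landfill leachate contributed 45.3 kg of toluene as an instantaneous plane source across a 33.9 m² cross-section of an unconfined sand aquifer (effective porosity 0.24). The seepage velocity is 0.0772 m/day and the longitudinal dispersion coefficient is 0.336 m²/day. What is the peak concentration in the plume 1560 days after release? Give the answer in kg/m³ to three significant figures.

0.0686 kg/m³

The peak of an instantaneous 1D plume sits at x = vt; there the Gaussian factor is 1 and C_max = M/(n_e·A·√(4πDt)), where n_e·A is the pore area the mass is dissolved in.
√(4πDt) = √(4π × 0.336 × 1560) = 81.16 m, so C_max = 45.3/(0.24 × 33.9 × 81.16) = 0.0686 kg/m³.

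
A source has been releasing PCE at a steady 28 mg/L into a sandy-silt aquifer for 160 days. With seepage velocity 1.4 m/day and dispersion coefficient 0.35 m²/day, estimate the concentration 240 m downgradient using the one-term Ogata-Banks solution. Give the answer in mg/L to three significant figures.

1.83 mg/L

For a continuous step input, C/C₀ ≈ ½·erfc((x−vt)/(2√(Dt))).
vt = 1.4 × 160 = 224 m and 2√(Dt) = 2√(0.35 × 160) = 14.97 m.
Argument (x−vt)/(2√(Dt)) = (240 − 224)/14.97 = 1.069; ½·erfc(1.069) = 0.06529.
C = 28 × 0.06529 = 1.83 mg/L.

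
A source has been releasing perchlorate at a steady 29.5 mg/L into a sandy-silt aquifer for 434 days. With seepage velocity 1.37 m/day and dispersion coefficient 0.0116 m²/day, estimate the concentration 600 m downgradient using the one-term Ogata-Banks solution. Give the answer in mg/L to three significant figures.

1.29 mg/L

For a continuous step input, C/C₀ ≈ ½·erfc((x−vt)/(2√(Dt))).
vt = 1.37 × 434 = 594.58 m and 2√(Dt) = 2√(0.0116 × 434) = 4.487 m.
Argument (x−vt)/(2√(Dt)) = (600 − 594.58)/4.487 = 1.208; ½·erfc(1.208) = 0.04378.
C = 29.5 × 0.04378 = 1.29 mg/L.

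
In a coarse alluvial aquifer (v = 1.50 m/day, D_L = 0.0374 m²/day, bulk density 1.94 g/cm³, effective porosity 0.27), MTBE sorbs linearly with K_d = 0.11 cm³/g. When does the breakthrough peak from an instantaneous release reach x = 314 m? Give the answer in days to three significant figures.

Retardation factor R = 1 + ρ_b·K_d/n = 1 + 1.94 × 0.11/0.27 = 1.790.
Sorption retards both mechanisms: v_R = v/R = 0.8380 m/day, D_R = D/R = 0.02089 m²/day.
Peak time from v_R²t² + 2D_R t − x² = 0: t = (√(D_R² + v_R²x²) − D_R)/v_R².
√(D_R² + v_R²x²) = √(0.02089² + 0.8380² × 314²) = 263.1; v_R² = 0.7022.
t = (263.1 − 0.02089)/0.7022 = 375 days.

375 days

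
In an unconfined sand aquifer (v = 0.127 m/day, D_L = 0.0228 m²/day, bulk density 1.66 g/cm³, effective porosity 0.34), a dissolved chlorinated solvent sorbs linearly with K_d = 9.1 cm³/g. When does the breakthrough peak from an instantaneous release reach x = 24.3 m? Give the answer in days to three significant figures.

8630 days

Retardation factor R = 1 + ρ_b·K_d/n = 1 + 1.66 × 9.1/0.34 = 45.43.
Sorption retards both mechanisms: v_R = v/R = 0.002796 m/day, D_R = D/R = 0.0005019 m²/day.
Peak time from v_R²t² + 2D_R t − x² = 0: t = (√(D_R² + v_R²x²) − D_R)/v_R².
√(D_R² + v_R²x²) = √(0.0005019² + 0.002796² × 24.3²) = 0.06794; v_R² = 7.818e-06.
t = (0.06794 − 0.0005019)/7.818e-06 = 8630 days.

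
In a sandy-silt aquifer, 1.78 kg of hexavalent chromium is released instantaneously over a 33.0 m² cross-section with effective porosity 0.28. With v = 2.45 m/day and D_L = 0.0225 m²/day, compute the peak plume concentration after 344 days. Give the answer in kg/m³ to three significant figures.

0.0195 kg/m³

The peak of an instantaneous 1D plume sits at x = vt; there the Gaussian factor is 1 and C_max = M/(n_e·A·√(4πDt)), where n_e·A is the pore area the mass is dissolved in.
√(4πDt) = √(4π × 0.0225 × 344) = 9.862 m, so C_max = 1.78/(0.28 × 33.0 × 9.862) = 0.0195 kg/m³.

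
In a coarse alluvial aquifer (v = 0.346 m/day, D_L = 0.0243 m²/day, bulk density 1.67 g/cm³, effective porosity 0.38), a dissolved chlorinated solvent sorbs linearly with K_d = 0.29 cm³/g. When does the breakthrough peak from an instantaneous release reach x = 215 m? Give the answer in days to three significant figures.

1410 days

Retardation factor R = 1 + ρ_b·K_d/n = 1 + 1.67 × 0.29/0.38 = 2.274.
Sorption retards both mechanisms: v_R = v/R = 0.1522 m/day, D_R = D/R = 0.01069 m²/day.
Peak time from v_R²t² + 2D_R t − x² = 0: t = (√(D_R² + v_R²x²) − D_R)/v_R².
√(D_R² + v_R²x²) = √(0.01069² + 0.1522² × 215²) = 32.72; v_R² = 0.02316.
t = (32.72 − 0.01069)/0.02316 = 1410 days.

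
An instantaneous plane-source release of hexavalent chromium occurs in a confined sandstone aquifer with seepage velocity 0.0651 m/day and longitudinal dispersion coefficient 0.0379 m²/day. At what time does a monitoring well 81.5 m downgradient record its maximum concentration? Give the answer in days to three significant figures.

1240 days

For the 1D instantaneous-source solution, setting ∂C/∂t = 0 at fixed x gives v²t² + 2Dt − x² = 0, so t = (√(D² + v²x²) − D)/v².
√(D² + v²x²) = √(0.0379² + 0.0651² × 81.5²) = 5.306; v² = 0.00423801.
t = (5.306 − 0.0379)/0.00423801 = 1240 days (vs. the pure-advection estimate x/v = 1250 d).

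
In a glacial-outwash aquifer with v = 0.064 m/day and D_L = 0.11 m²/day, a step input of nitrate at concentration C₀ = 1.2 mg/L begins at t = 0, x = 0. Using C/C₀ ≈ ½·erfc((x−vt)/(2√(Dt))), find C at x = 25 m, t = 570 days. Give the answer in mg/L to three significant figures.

1.02 mg/L

For a continuous step input, C/C₀ ≈ ½·erfc((x−vt)/(2√(Dt))).
vt = 0.064 × 570 = 36.48 m and 2√(Dt) = 2√(0.11 × 570) = 15.84 m.
Argument (x−vt)/(2√(Dt)) = (25 − 36.48)/15.84 = -0.7247; ½·erfc(-0.7247) = 0.8473.
C = 1.2 × 0.8473 = 1.02 mg/L.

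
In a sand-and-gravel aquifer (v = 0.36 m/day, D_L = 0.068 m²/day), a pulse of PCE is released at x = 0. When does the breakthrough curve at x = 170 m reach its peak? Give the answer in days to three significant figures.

472 days

For the 1D instantaneous-source solution, setting ∂C/∂t = 0 at fixed x gives v²t² + 2Dt − x² = 0, so t = (√(D² + v²x²) − D)/v².
√(D² + v²x²) = √(0.068² + 0.36² × 170²) = 61.20; v² = 0.1296.
t = (61.20 − 0.068)/0.1296 = 472 days (vs. the pure-advection estimate x/v = 472 d).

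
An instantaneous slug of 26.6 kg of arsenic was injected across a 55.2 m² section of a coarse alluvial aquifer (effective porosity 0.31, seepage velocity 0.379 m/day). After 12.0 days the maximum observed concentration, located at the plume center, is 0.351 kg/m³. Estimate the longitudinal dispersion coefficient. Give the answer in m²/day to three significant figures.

At the plume center C_max = M/(n_e·A·√(4πDt)), so D = M²/(4πt·(n_e·A·C_max)²).
n_e·A·C_max = 0.31 × 55.2 × 0.351 = 6.006 kg/m.
D = 26.6²/(4π × 12.0 × 6.006²) = 0.130 m²/day.

0.130 m²/day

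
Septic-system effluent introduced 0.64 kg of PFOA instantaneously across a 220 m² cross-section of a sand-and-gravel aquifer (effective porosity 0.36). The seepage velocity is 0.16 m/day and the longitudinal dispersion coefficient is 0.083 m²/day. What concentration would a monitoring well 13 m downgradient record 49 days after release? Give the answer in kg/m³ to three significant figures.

0.000220 kg/m³

For an instantaneous plane source, C(x,t) = M/(n_e·A·√(4πDt)) · exp(−(x−vt)²/(4Dt)), with n_e·A the pore (flow) area.
Plume center vt = 0.16 × 49 = 7.84 m, so the well at 13 m is 5.16 m downgradient of the peak.
√(4πDt) = 7.149 m, giving peak height M/(n_e·A·√(4πDt)) = 0.64/(0.36 × 220 × 7.149) = 0.001130 kg/m³.
(x−vt)²/(4Dt) = (5.16)²/(4 × 0.083 × 49) = 1.637; exp(−1.637) = 0.1946.
C = 0.001130 × 0.1946 = 0.000220 kg/m³.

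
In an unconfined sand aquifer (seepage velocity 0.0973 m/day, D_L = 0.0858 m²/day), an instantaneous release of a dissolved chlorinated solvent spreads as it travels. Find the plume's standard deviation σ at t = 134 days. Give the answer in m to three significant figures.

Dispersive spreading gives a Gaussian with σ² = 2Dt; advection only shifts the center.
σ = √(2 × 0.0858 × 134) = 4.80 m.

4.80 m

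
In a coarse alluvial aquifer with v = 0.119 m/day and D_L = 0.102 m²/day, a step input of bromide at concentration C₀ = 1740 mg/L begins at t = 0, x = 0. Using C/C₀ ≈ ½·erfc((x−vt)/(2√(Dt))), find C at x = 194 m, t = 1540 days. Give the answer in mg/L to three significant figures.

For a continuous step input, C/C₀ ≈ ½·erfc((x−vt)/(2√(Dt))).
vt = 0.119 × 1540 = 183.26 m and 2√(Dt) = 2√(0.102 × 1540) = 25.07 m.
Argument (x−vt)/(2√(Dt)) = (194 − 183.26)/25.07 = 0.4284; ½·erfc(0.4284) = 0.2723.
C = 1740 × 0.2723 = 474 mg/L.

474 mg/L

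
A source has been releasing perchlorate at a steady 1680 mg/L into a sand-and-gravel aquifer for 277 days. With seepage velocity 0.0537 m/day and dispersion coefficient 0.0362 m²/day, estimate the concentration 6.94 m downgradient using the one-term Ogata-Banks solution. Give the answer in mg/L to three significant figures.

For a continuous step input, C/C₀ ≈ ½·erfc((x−vt)/(2√(Dt))).
vt = 0.0537 × 277 = 14.8749 m and 2√(Dt) = 2√(0.0362 × 277) = 6.333 m.
Argument (x−vt)/(2√(Dt)) = (6.94 − 14.8749)/6.333 = -1.253; ½·erfc(-1.253) = 0.9618.
C = 1680 × 0.9618 = 1620 mg/L.

1620 mg/L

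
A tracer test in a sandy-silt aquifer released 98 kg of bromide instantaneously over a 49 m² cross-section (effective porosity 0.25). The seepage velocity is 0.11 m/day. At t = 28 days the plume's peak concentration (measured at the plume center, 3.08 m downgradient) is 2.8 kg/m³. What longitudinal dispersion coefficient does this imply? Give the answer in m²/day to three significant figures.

At the plume center C_max = M/(n_e·A·√(4πDt)), so D = M²/(4πt·(n_e·A·C_max)²).
n_e·A·C_max = 0.25 × 49 × 2.8 = 34.30 kg/m.
D = 98²/(4π × 28 × 34.30²) = 0.0232 m²/day.

0.0232 m²/day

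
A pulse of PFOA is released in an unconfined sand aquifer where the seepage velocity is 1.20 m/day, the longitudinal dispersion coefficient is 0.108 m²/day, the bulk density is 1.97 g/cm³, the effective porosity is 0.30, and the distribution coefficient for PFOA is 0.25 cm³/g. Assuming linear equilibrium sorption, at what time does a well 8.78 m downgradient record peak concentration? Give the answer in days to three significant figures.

19.1 days

Retardation factor R = 1 + ρ_b·K_d/n = 1 + 1.97 × 0.25/0.30 = 2.642.
Sorption retards both mechanisms: v_R = v/R = 0.4542 m/day, D_R = D/R = 0.04088 m²/day.
Peak time from v_R²t² + 2D_R t − x² = 0: t = (√(D_R² + v_R²x²) − D_R)/v_R².
√(D_R² + v_R²x²) = √(0.04088² + 0.4542² × 8.78²) = 3.988; v_R² = 0.2063.
t = (3.988 − 0.04088)/0.2063 = 19.1 days.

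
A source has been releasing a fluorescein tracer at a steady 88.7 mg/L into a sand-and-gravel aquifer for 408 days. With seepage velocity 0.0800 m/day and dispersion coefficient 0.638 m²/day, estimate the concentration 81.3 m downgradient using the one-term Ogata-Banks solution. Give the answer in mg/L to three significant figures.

1.46 mg/L

For a continuous step input, C/C₀ ≈ ½·erfc((x−vt)/(2√(Dt))).
vt = 0.0800 × 408 = 32.64 m and 2√(Dt) = 2√(0.638 × 408) = 32.27 m.
Argument (x−vt)/(2√(Dt)) = (81.3 − 32.64)/32.27 = 1.508; ½·erfc(1.508) = 0.01648.
C = 88.7 × 0.01648 = 1.46 mg/L.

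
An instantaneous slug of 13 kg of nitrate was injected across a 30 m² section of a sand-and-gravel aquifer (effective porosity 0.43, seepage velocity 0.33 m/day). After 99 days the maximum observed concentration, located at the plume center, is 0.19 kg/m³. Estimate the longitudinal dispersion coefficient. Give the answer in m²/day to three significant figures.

At the plume center C_max = M/(n_e·A·√(4πDt)), so D = M²/(4πt·(n_e·A·C_max)²).
n_e·A·C_max = 0.43 × 30 × 0.19 = 2.451 kg/m.
D = 13²/(4π × 99 × 2.451²) = 0.0226 m²/day.

0.0226 m²/day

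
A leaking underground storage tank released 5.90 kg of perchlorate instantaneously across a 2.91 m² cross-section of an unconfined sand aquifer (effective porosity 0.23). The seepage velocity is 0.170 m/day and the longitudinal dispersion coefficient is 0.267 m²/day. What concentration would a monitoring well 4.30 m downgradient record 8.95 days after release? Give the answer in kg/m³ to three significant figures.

0.717 kg/m³

For an instantaneous plane source, C(x,t) = M/(n_e·A·√(4πDt)) · exp(−(x−vt)²/(4Dt)), with n_e·A the pore (flow) area.
Plume center vt = 0.170 × 8.95 = 1.5215 m, so the well at 4.30 m is 2.7785 m downgradient of the peak.
√(4πDt) = 5.480 m, giving peak height M/(n_e·A·√(4πDt)) = 5.90/(0.23 × 2.91 × 5.480) = 1.609 kg/m³.
(x−vt)²/(4Dt) = (2.7785)²/(4 × 0.267 × 8.95) = 0.8077; exp(−0.8077) = 0.4459.
C = 1.609 × 0.4459 = 0.717 kg/m³.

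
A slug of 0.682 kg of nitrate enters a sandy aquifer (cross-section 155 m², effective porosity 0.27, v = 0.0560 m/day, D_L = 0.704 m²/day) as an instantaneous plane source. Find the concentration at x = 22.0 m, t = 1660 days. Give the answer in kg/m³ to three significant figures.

For an instantaneous plane source, C(x,t) = M/(n_e·A·√(4πDt)) · exp(−(x−vt)²/(4Dt)), with n_e·A the pore (flow) area.
Plume center vt = 0.0560 × 1660 = 92.96 m, so the well at 22.0 m is 70.96 m upgradient of the peak.
√(4πDt) = 121.2 m, giving peak height M/(n_e·A·√(4πDt)) = 0.682/(0.27 × 155 × 121.2) = 0.0001345 kg/m³.
(x−vt)²/(4Dt) = (-70.96)²/(4 × 0.704 × 1660) = 1.077; exp(−1.077) = 0.3406.
C = 0.0001345 × 0.3406 = 4.58e-05 kg/m³.

4.58e-05 kg/m³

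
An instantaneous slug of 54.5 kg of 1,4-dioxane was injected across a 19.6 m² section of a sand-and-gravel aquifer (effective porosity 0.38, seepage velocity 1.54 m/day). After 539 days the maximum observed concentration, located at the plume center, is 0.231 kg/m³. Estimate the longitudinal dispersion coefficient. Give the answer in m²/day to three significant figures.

At the plume center C_max = M/(n_e·A·√(4πDt)), so D = M²/(4πt·(n_e·A·C_max)²).
n_e·A·C_max = 0.38 × 19.6 × 0.231 = 1.720 kg/m.
D = 54.5²/(4π × 539 × 1.720²) = 0.148 m²/day.

0.148 m²/day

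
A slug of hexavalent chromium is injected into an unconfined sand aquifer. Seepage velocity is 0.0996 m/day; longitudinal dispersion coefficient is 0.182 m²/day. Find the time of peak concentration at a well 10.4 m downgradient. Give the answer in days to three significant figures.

87.7 days

For the 1D instantaneous-source solution, setting ∂C/∂t = 0 at fixed x gives v²t² + 2Dt − x² = 0, so t = (√(D² + v²x²) − D)/v².
√(D² + v²x²) = √(0.182² + 0.0996² × 10.4²) = 1.052; v² = 0.00992016.
t = (1.052 − 0.182)/0.00992016 = 87.7 days (vs. the pure-advection estimate x/v = 104 d).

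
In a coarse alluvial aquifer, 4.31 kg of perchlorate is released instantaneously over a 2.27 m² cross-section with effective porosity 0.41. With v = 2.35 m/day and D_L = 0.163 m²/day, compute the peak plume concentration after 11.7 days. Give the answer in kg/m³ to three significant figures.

The peak of an instantaneous 1D plume sits at x = vt; there the Gaussian factor is 1 and C_max = M/(n_e·A·√(4πDt)), where n_e·A is the pore area the mass is dissolved in.
√(4πDt) = √(4π × 0.163 × 11.7) = 4.895 m, so C_max = 4.31/(0.41 × 2.27 × 4.895) = 0.946 kg/m³.

0.946 kg/m³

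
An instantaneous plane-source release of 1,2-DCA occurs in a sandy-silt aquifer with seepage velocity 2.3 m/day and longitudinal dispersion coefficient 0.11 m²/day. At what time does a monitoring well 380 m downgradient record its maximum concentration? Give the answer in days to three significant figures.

For the 1D instantaneous-source solution, setting ∂C/∂t = 0 at fixed x gives v²t² + 2Dt − x² = 0, so t = (√(D² + v²x²) − D)/v².
√(D² + v²x²) = √(0.11² + 2.3² × 380²) = 874.0; v² = 5.29.
t = (874.0 − 0.11)/5.29 = 165 days (vs. the pure-advection estimate x/v = 165 d).

165 days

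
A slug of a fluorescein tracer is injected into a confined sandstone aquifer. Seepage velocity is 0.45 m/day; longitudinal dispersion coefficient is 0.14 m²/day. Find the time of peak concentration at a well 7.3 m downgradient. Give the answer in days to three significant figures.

15.5 days

For the 1D instantaneous-source solution, setting ∂C/∂t = 0 at fixed x gives v²t² + 2Dt − x² = 0, so t = (√(D² + v²x²) − D)/v².
√(D² + v²x²) = √(0.14² + 0.45² × 7.3²) = 3.288; v² = 0.2025.
t = (3.288 − 0.14)/0.2025 = 15.5 days (vs. the pure-advection estimate x/v = 16.2 d).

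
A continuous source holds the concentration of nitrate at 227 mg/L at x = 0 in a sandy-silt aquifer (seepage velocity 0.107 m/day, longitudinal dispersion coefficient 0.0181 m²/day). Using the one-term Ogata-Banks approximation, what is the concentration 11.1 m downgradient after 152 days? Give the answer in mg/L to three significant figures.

For a continuous step input, C/C₀ ≈ ½·erfc((x−vt)/(2√(Dt))).
vt = 0.107 × 152 = 16.264 m and 2√(Dt) = 2√(0.0181 × 152) = 3.317 m.
Argument (x−vt)/(2√(Dt)) = (11.1 − 16.264)/3.317 = -1.557; ½·erfc(-1.557) = 0.9862.
C = 227 × 0.9862 = 224 mg/L.

224 mg/L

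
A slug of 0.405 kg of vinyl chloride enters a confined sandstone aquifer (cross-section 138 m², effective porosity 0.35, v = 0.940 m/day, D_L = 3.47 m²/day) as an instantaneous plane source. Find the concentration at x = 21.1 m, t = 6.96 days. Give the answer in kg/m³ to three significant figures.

5.37e-05 kg/m³

For an instantaneous plane source, C(x,t) = M/(n_e·A·√(4πDt)) · exp(−(x−vt)²/(4Dt)), with n_e·A the pore (flow) area.
Plume center vt = 0.940 × 6.96 = 6.5424 m, so the well at 21.1 m is 14.5576 m downgradient of the peak.
√(4πDt) = 17.42 m, giving peak height M/(n_e·A·√(4πDt)) = 0.405/(0.35 × 138 × 17.42) = 0.0004813 kg/m³.
(x−vt)²/(4Dt) = (14.5576)²/(4 × 3.47 × 6.96) = 2.194; exp(−2.194) = 0.1115.
C = 0.0004813 × 0.1115 = 5.37e-05 kg/m³.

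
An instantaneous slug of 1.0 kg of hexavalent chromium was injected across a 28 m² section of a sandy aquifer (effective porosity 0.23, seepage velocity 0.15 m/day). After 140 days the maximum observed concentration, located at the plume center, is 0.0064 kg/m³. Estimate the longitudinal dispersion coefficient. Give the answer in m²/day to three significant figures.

At the plume center C_max = M/(n_e·A·√(4πDt)), so D = M²/(4πt·(n_e·A·C_max)²).
n_e·A·C_max = 0.23 × 28 × 0.0064 = 0.04122 kg/m.
D = 1.0²/(4π × 140 × 0.04122²) = 0.335 m²/day.

0.335 m²/day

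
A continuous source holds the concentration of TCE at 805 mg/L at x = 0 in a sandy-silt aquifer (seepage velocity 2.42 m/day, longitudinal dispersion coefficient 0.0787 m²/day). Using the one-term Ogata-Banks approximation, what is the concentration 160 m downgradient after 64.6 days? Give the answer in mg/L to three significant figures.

For a continuous step input, C/C₀ ≈ ½·erfc((x−vt)/(2√(Dt))).
vt = 2.42 × 64.6 = 156.332 m and 2√(Dt) = 2√(0.0787 × 64.6) = 4.510 m.
Argument (x−vt)/(2√(Dt)) = (160 − 156.332)/4.510 = 0.8133; ½·erfc(0.8133) = 0.1250.
C = 805 × 0.1250 = 101 mg/L.

101 mg/L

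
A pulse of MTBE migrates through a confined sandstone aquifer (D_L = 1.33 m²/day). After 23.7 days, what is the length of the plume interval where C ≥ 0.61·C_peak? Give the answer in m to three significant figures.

15.8 m

The plume is Gaussian with σ = √(2Dt) = √(2 × 1.33 × 23.7) = 7.940 m.
C/C_peak = exp(−Δx²/(2σ²)) = 0.61 ⇒ Δx = σ·√(−2 ln 0.61) = 7.940 × 0.9943 = 7.895 m.
Width = 2Δx = 15.8 m.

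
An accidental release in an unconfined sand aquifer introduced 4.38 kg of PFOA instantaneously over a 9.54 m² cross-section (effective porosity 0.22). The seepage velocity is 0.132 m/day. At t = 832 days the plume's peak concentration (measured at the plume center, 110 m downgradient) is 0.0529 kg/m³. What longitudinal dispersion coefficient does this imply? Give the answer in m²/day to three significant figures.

At the plume center C_max = M/(n_e·A·√(4πDt)), so D = M²/(4πt·(n_e·A·C_max)²).
n_e·A·C_max = 0.22 × 9.54 × 0.0529 = 0.1110 kg/m.
D = 4.38²/(4π × 832 × 0.1110²) = 0.149 m²/day.

0.149 m²/day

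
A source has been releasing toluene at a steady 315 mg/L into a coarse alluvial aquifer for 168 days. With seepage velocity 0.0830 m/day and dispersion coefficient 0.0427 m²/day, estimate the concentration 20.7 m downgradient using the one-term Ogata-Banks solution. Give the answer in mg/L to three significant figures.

For a continuous step input, C/C₀ ≈ ½·erfc((x−vt)/(2√(Dt))).
vt = 0.0830 × 168 = 13.944 m and 2√(Dt) = 2√(0.0427 × 168) = 5.357 m.
Argument (x−vt)/(2√(Dt)) = (20.7 − 13.944)/5.357 = 1.261; ½·erfc(1.261) = 0.03727.
C = 315 × 0.03727 = 11.7 mg/L.

11.7 mg/L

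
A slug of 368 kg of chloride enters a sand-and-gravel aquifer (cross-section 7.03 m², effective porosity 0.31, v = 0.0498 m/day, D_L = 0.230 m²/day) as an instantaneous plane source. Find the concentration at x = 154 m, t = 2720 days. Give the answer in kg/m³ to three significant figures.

For an instantaneous plane source, C(x,t) = M/(n_e·A·√(4πDt)) · exp(−(x−vt)²/(4Dt)), with n_e·A the pore (flow) area.
Plume center vt = 0.0498 × 2720 = 135.456 m, so the well at 154 m is 18.544 m downgradient of the peak.
√(4πDt) = 88.67 m, giving peak height M/(n_e·A·√(4πDt)) = 368/(0.31 × 7.03 × 88.67) = 1.904 kg/m³.
(x−vt)²/(4Dt) = (18.544)²/(4 × 0.230 × 2720) = 0.1374; exp(−0.1374) = 0.8716.
C = 1.904 × 0.8716 = 1.66 kg/m³.

1.66 kg/m³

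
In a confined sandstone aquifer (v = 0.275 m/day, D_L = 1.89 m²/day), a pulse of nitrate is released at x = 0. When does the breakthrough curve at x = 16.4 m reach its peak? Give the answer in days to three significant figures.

For the 1D instantaneous-source solution, setting ∂C/∂t = 0 at fixed x gives v²t² + 2Dt − x² = 0, so t = (√(D² + v²x²) − D)/v².
√(D² + v²x²) = √(1.89² + 0.275² × 16.4²) = 4.890; v² = 0.075625.
t = (4.890 − 1.89)/0.075625 = 39.7 days (vs. the pure-advection estimate x/v = 59.6 d).

39.7 days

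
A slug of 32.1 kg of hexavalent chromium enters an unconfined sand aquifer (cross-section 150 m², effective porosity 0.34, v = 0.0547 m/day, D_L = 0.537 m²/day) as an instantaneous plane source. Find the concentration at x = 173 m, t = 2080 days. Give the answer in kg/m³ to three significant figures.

For an instantaneous plane source, C(x,t) = M/(n_e·A·√(4πDt)) · exp(−(x−vt)²/(4Dt)), with n_e·A the pore (flow) area.
Plume center vt = 0.0547 × 2080 = 113.776 m, so the well at 173 m is 59.224 m downgradient of the peak.
√(4πDt) = 118.5 m, giving peak height M/(n_e·A·√(4πDt)) = 32.1/(0.34 × 150 × 118.5) = 0.005311 kg/m³.
(x−vt)²/(4Dt) = (59.224)²/(4 × 0.537 × 2080) = 0.7851; exp(−0.7851) = 0.4561.
C = 0.005311 × 0.4561 = 0.00242 kg/m³.

0.00242 kg/m³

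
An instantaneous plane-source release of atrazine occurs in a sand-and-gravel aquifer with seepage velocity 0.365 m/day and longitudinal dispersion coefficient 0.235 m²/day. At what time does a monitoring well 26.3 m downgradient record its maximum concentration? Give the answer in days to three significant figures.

For the 1D instantaneous-source solution, setting ∂C/∂t = 0 at fixed x gives v²t² + 2Dt − x² = 0, so t = (√(D² + v²x²) − D)/v².
√(D² + v²x²) = √(0.235² + 0.365² × 26.3²) = 9.602; v² = 0.133225.
t = (9.602 − 0.235)/0.133225 = 70.3 days (vs. the pure-advection estimate x/v = 72.1 d).

70.3 days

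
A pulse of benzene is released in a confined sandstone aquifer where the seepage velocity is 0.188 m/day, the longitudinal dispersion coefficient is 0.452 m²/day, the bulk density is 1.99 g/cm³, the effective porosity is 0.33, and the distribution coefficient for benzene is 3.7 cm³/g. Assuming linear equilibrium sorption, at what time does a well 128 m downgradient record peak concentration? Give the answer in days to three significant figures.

Retardation factor R = 1 + ρ_b·K_d/n = 1 + 1.99 × 3.7/0.33 = 23.31.
Sorption retards both mechanisms: v_R = v/R = 0.008065 m/day, D_R = D/R = 0.01939 m²/day.
Peak time from v_R²t² + 2D_R t − x² = 0: t = (√(D_R² + v_R²x²) − D_R)/v_R².
√(D_R² + v_R²x²) = √(0.01939² + 0.008065² × 128²) = 1.033; v_R² = 6.504e-05.
t = (1.033 − 0.01939)/6.504e-05 = 15600 days.

15600 days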